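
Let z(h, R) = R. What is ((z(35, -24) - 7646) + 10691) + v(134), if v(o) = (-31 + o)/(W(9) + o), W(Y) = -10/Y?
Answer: 3614043/1196 ≈ 3021.8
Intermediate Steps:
v(o) = (-31 + o)/(-10/9 + o)
((z(35, -24) - 7646) + 10691) + v(134) = ((-24 - 7646) + 10691) + 9*(-31 + 134)/(-10 + 9*134) = (-7670 + 10691) + 9*103/(-10 + 1206) = 3021 + 9*103/1196 = 3021 + 9*(1/1196)*103 = 3021 + 927/1196 = 3614043/1196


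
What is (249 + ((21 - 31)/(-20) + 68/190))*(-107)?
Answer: -5079611/190 ≈ -26735.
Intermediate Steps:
(249 + ((21 - 31)/(-20) + 68/190))*(-107) = (249 + (-10*(-1/20) + 68*(1/190)))*(-107) = (249 + (½ + 34/95))*(-107) = (249 + 163/190)*(-107) = (47473/190)*(-107) = -5079611/190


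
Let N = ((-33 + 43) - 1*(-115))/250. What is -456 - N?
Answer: -913/2 ≈ -456.50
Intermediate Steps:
N = 1/2 (N = (10 + 115)*(1/250) = 125*(1/250) = 1/2 ≈ 0.50000)
-456 - N = -456 - 1*1/2 = -456 - 1/2 = -913/2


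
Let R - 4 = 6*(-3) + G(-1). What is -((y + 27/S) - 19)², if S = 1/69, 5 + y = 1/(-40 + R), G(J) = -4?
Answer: -11376568921/3364 ≈ -3.3819e+6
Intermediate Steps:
R = -18 (R = 4 + (6*(-3) - 4) = 4 + (-18 - 4) = 4 - 22 = -18)
y = -291/58 (y = -5 + 1/(-40 - 18) = -5 + 1/(-58) = -5 - 1/58 = -291/58 ≈ -5.0172)
S = 1/69 ≈ 0.014493
-((y + 27/S) - 19)² = -((-291/58 + 27/(1/69)) - 19)² = -((-291/58 + 27*69) - 19)² = -((-291/58 + 1863) - 19)² = -(107763/58 - 19)² = -(106661/58)² = -1*11376568921/3364 = -11376568921/3364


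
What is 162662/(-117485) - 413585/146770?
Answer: -14492787093/3448654690 ≈ -4.2024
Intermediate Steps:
162662/(-117485) - 413585/146770 = 162662*(-1/117485) - 413585*1/146770 = -162662/117485 - 82717/29354 = -14492787093/3448654690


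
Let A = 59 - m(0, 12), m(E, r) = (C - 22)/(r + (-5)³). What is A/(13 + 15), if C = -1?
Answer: 1661/791 ≈ 2.0999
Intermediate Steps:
m(E, r) = -23/(-125 + r) (m(E, r) = (-1 - 22)/(r + (-5)³) = -23/(r - 125) = -23/(-125 + r))
A = 6644/113 (A = 59 - (-23)/(-125 + 12) = 59 - (-23)/(-113) = 59 - (-23)*(-1)/113 = 59 - 1*23/113 = 59 - 23/113 = 6644/113 ≈ 58.796)
A/(13 + 15) = 6644/(113*(13 + 15)) = (6644/113)/28 = (6644/113)*(1/28) = 1661/791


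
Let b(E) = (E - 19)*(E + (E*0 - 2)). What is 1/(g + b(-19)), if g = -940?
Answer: -1/142 ≈ -0.0070423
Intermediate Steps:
b(E) = (-19 + E)*(-2 + E) (b(E) = (-19 + E)*(E + (0 - 2)) = (-19 + E)*(E - 2) = (-19 + E)*(-2 + E))
1/(g + b(-19)) = 1/(-940 + (38 + (-19)² - 21*(-19))) = 1/(-940 + (38 + 361 + 399)) = 1/(-940 + 798) = 1/(-142) = -1/142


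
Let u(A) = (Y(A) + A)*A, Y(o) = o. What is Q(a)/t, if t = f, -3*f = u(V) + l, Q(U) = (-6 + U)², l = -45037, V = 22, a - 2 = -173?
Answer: 93987/44069 ≈ 2.1327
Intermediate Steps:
a = -171 (a = 2 - 173 = -171)
u(A) = 2*A² (u(A) = (A + A)*A = (2*A)*A = 2*A²)
f = 44069/3 (f = -(2*22² - 45037)/3 = -(2*484 - 45037)/3 = -(968 - 45037)/3 = -⅓*(-44069) = 44069/3 ≈ 14690.)
t = 44069/3 ≈ 14690.
Q(a)/t = (-6 - 171)²/(44069/3) = (-177)²*(3/44069) = 31329*(3/44069) = 93987/44069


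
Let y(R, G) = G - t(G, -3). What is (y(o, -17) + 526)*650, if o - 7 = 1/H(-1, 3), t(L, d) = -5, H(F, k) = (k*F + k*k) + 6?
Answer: 334100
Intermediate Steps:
H(F, k) = 6 + k² + F*k (H(F, k) = (F*k + k²) + 6 = (k² + F*k) + 6 = 6 + k² + F*k)
o = 85/12 (o = 7 + 1/(6 + 3² - 1*3) = 7 + 1/(6 + 9 - 3) = 7 + 1/12 = 85/12 ≈ 7.0833)
y(R, G) = 5 + G (y(R, G) = G - 1*(-5) = G + 5 = 5 + G)
(y(o, -17) + 526)*650 = ((5 - 17) + 526)*650 = (-12 + 526)*650 = 514*650 = 334100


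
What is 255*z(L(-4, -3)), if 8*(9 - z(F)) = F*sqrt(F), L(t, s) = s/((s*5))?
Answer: 2295 - 51*sqrt(5)/40 ≈ 2292.1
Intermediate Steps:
L(t, s) = 1/5 (L(t, s) = s/((5*s)) = s*(1/(5*s)) = 1/5)
z(F) = 9 - F**(3/2)/8 (z(F) = 9 - F*sqrt(F)/8 = 9 - F**(3/2)/8)
255*z(L(-4, -3)) = 255*(9 - sqrt(5)/200) = 2295 - 51*sqrt(5)/40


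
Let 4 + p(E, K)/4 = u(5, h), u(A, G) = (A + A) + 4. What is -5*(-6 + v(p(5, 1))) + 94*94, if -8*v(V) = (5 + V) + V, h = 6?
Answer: 71353/8 ≈ 8919.1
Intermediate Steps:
u(A, G) = 4 + 2*A (u(A, G) = 2*A + 4 = 4 + 2*A)
p(E, K) = 40 (p(E, K) = -16 + 4*(4 + 2*5) = -16 + 4*(4 + 10) = -16 + 4*14 = -16 + 56 = 40)
v(V) = -5/8 - V/4 (v(V) = -((5 + V) + V)/8 = -(5 + 2*V)/8 = -5/8 - V/4)
-5*(-6 + v(p(5, 1))) + 94*94 = -5*(-6 + (-5/8 - ¼*40)) + 94*94 = -5*(-6 + (-5/8 - 10)) + 8836 = -5*(-6 - 85/8) + 8836 = -5*(-133/8) + 8836 = 665/8 + 8836 = 71353/8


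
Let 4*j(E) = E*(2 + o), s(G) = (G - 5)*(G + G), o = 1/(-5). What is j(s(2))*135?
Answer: -729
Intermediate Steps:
o = -⅕ ≈ -0.20000
s(G) = 2*G*(-5 + G) (s(G) = (-5 + G)*(2*G) = 2*G*(-5 + G))
j(E) = 9*E/20 (j(E) = (E*(2 - ⅕))/4 = (E*(9/5))/4 = (9*E/5)/4 = 9*E/20)
j(s(2))*135 = (9*(2*2*(-5 + 2))/20)*135 = (9*(2*2*(-3))/20)*135 = ((9/20)*(-12))*135 = -27/5*135 = -729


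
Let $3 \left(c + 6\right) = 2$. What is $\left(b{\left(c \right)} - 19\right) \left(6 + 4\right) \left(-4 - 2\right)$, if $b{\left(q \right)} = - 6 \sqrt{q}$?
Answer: $1140 + 480 i \sqrt{3} \approx 1140.0 + 831.38 i$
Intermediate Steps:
$c = - \frac{16}{3}$ ($c = -6 + \frac{1}{3} \cdot 2 = -6 + \frac{2}{3} = - \frac{16}{3} \approx -5.3333$)
$\left(b{\left(c \right)} - 19\right) \left(6 + 4\right) \left(-4 - 2\right) = \left(- 6 \sqrt{- \frac{16}{3}} - 19\right) \left(6 + 4\right) \left(-4 - 2\right) = \left(- 6 \frac{4 i \sqrt{3}}{3} - 19\right) 10 \left(-6\right) = \left(- 8 i \sqrt{3} - 19\right) \left(-60\right) = \left(-19 - 8 i \sqrt{3}\right) \left(-60\right) = 1140 + 480 i \sqrt{3}$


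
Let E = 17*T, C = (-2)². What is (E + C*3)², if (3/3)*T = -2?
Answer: 484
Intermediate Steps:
T = -2
C = 4
E = -34 (E = 17*(-2) = -34)
(E + C*3)² = (-34 + 4*3)² = (-34 + 12)² = (-22)² = 484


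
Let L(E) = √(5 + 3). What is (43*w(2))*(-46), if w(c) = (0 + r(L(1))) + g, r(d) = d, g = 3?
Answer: -5934 - 3956*√2 ≈ -11529.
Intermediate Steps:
L(E) = 2*√2 (L(E) = √8 = 2*√2)
w(c) = 3 + 2*√2 (w(c) = (0 + 2*√2) + 3 = 2*√2 + 3 = 3 + 2*√2)
(43*w(2))*(-46) = (43*(3 + 2*√2))*(-46) = (129 + 86*√2)*(-46) = -5934 - 3956*√2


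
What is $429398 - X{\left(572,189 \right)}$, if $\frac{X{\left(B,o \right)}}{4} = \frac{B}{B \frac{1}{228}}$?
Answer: $428486$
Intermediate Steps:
$X{\left(B,o \right)} = 912$ ($X{\left(B,o \right)} = 4 \frac{B}{B \frac{1}{228}} = 4 \frac{B}{\frac{1}{228} B} = 4 B \frac{228}{B} = 4 \cdot 228 = 912$)
$429398 - X{\left(572,189 \right)} = 429398 - 912 = 428486$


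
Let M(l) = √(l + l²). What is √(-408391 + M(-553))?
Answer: √(-408391 + 2*√76314) ≈ 638.62*I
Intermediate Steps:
√(-408391 + M(-553)) = √(-408391 + √(-553*(1 - 553))) = √(-408391 + √(-553*(-552))) = √(-408391 + √305256) = √(-408391 + 2*√76314)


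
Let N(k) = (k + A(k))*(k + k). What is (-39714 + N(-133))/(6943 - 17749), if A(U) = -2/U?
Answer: 2170/5403 ≈ 0.40163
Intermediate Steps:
N(k) = 2*k*(k - 2/k) (N(k) = (k - 2/k)*(k + k) = (k - 2/k)*(2*k) = 2*k*(k - 2/k))
(-39714 + N(-133))/(6943 - 17749) = (-39714 + (-4 + 2*(-133)²))/(6943 - 17749) = (-39714 + (-4 + 2*17689))/(-10806) = (-39714 + (-4 + 35378))*(-1/10806) = (-39714 + 35374)*(-1/10806) = -4340*(-1/10806) = 2170/5403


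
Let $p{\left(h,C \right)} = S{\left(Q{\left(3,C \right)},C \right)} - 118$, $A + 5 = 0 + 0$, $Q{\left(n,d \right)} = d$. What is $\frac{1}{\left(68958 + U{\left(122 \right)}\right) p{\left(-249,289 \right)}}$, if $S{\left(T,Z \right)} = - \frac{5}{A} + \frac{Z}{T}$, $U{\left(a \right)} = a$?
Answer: $- \frac{1}{8013280} \approx -1.2479 \cdot 10^{-7}$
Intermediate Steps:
$A = -5$ ($A = -5 + \left(0 + 0\right) = -5 + 0 = -5$)
$S{\left(T,Z \right)} = 1 + \frac{Z}{T}$ ($S{\left(T,Z \right)} = - \frac{5}{-5} + \frac{Z}{T} = \left(-5\right) \left(- \frac{1}{5}\right) + \frac{Z}{T} = 1 + \frac{Z}{T}$)
$p{\left(h,C \right)} = -116$ ($p{\left(h,C \right)} = \frac{C + C}{C} - 118 = \frac{2 C}{C} - 118 = 2 - 118 = -116$)
$\frac{1}{\left(68958 + U{\left(122 \right)}\right) p{\left(-249,289 \right)}} = \frac{1}{\left(68958 + 122\right) \left(-116\right)} = \frac{1}{69080} \left(- \frac{1}{116}\right) = - \frac{1}{8013280}$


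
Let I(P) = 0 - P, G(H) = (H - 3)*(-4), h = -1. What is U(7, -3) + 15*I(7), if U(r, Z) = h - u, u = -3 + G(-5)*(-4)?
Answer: 25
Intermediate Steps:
G(H) = 12 - 4*H (G(H) = (-3 + H)*(-4) = 12 - 4*H)
u = -131 (u = -3 + (12 - 4*(-5))*(-4) = -3 + (12 + 20)*(-4) = -3 + 32*(-4) = -3 - 128 = -131)
U(r, Z) = 130 (U(r, Z) = -1 - 1*(-131) = -1 + 131 = 130)
I(P) = -P
U(7, -3) + 15*I(7) = 130 + 15*(-1*7) = 130 + 15*(-7) = 130 - 105 = 25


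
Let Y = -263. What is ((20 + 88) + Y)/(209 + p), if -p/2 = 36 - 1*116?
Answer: -155/369 ≈ -0.42005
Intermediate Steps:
p = 160 (p = -2*(36 - 1*116) = -2*(36 - 116) = -2*(-80) = 160)
((20 + 88) + Y)/(209 + p) = ((20 + 88) - 263)/(209 + 160) = (108 - 263)/369 = -155*1/369 = -155/369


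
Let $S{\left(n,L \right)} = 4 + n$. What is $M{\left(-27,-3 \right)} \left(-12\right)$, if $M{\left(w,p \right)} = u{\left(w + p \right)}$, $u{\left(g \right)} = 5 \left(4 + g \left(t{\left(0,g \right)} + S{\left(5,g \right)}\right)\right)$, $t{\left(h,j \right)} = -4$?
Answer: $8760$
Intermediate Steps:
$u{\left(g \right)} = 20 + 25 g$ ($u{\left(g \right)} = 5 \left(4 + g \left(-4 + \left(4 + 5\right)\right)\right) = 5 \left(4 + g \left(-4 + 9\right)\right) = 5 \left(4 + g 5\right) = 5 \left(4 + 5 g\right) = 20 + 25 g$)
$M{\left(w,p \right)} = 20 + 25 p + 25 w$ ($M{\left(w,p \right)} = 20 + 25 \left(w + p\right) = 20 + 25 \left(p + w\right) = 20 + \left(25 p + 25 w\right) = 20 + 25 p + 25 w$)
$M{\left(-27,-3 \right)} \left(-12\right) = \left(20 + 25 \left(-3\right) + 25 \left(-27\right)\right) \left(-12\right) = \left(20 - 75 - 675\right) \left(-12\right) = \left(-730\right) \left(-12\right) = 8760$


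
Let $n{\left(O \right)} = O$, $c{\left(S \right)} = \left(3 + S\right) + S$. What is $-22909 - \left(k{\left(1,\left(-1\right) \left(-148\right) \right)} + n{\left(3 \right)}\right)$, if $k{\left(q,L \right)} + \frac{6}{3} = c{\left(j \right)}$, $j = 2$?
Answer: $-22917$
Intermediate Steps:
$c{\left(S \right)} = 3 + 2 S$
$k{\left(q,L \right)} = 5$ ($k{\left(q,L \right)} = -2 + \left(3 + 2 \cdot 2\right) = -2 + \left(3 + 4\right) = -2 + 7 = 5$)
$-22909 - \left(k{\left(1,\left(-1\right) \left(-148\right) \right)} + n{\left(3 \right)}\right) = -22909 - \left(5 + 3\right) = -22909 - 8 = -22917$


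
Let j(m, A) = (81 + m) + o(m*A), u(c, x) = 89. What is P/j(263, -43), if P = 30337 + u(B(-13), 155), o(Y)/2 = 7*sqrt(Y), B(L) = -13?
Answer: 20284/4525 - 35497*I*sqrt(11309)/194575 ≈ 4.4827 - 19.401*I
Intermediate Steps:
o(Y) = 14*sqrt(Y) (o(Y) = 2*(7*sqrt(Y)) = 14*sqrt(Y))
j(m, A) = 81 + m + 14*sqrt(A*m) (j(m, A) = (81 + m) + 14*sqrt(m*A) = (81 + m) + 14*sqrt(A*m) = 81 + m + 14*sqrt(A*m))
P = 30426 (P = 30337 + 89 = 30426)
P/j(263, -43) = 30426/(81 + 263 + 14*sqrt(-43*263)) = 30426/(81 + 263 + 14*sqrt(-11309)) = 30426/(81 + 263 + 14*(I*sqrt(11309))) = 30426/(81 + 263 + 14*I*sqrt(11309)) = 30426/(344 + 14*I*sqrt(11309))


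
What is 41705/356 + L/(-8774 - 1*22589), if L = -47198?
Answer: 1324796403/11165228 ≈ 118.65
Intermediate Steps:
41705/356 + L/(-8774 - 1*22589) = 41705/356 - 47198/(-8774 - 1*22589) = 41705*(1/356) - 47198/(-8774 - 22589) = 41705/356 - 47198/(-31363) = 41705/356 - 47198*(-1/31363) = 41705/356 + 47198/31363 = 1324796403/11165228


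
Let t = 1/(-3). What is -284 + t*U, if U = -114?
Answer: -246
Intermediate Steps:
t = -⅓ ≈ -0.33333
-284 + t*U = -284 - ⅓*(-114) = -284 + 38 = -246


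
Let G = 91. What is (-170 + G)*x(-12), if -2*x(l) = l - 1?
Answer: -1027/2 ≈ -513.50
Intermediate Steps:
x(l) = ½ - l/2 (x(l) = -(l - 1)/2 = -(-1 + l)/2 = ½ - l/2)
(-170 + G)*x(-12) = (-170 + 91)*(½ - ½*(-12)) = -79*(½ + 6) = -79*13/2 = -1027/2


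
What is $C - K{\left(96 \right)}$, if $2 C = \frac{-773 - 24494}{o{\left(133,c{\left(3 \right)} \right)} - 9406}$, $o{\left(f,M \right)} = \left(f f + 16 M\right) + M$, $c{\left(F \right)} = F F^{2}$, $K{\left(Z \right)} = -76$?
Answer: $\frac{1303517}{17484} \approx 74.555$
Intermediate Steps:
$c{\left(F \right)} = F^{3}$
$o{\left(f,M \right)} = f^{2} + 17 M$ ($o{\left(f,M \right)} = \left(f^{2} + 16 M\right) + M = f^{2} + 17 M$)
$C = - \frac{25267}{17484}$ ($C = \frac{\left(-773 - 24494\right) \frac{1}{\left(133^{2} + 17 \cdot 3^{3}\right) - 9406}}{2} = \frac{\left(-25267\right) \frac{1}{\left(17689 + 17 \cdot 27\right) - 9406}}{2} = \frac{\left(-25267\right) \frac{1}{\left(17689 + 459\right) - 9406}}{2} = \frac{\left(-25267\right) \frac{1}{18148 - 9406}}{2} = \frac{\left(-25267\right) \frac{1}{8742}}{2} = \frac{1}{2} \left(- \frac{25267}{8742}\right) = - \frac{25267}{17484} \approx -1.4452$)
$C - K{\left(96 \right)} = - \frac{25267}{17484} - -76 = - \frac{25267}{17484} + 76 = \frac{1303517}{17484}$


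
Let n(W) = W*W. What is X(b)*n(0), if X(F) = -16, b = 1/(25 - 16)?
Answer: 0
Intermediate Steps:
n(W) = W**2
b = 1/9 ≈ 0.11111
X(b)*n(0) = -16*0**2 = -16*0 = 0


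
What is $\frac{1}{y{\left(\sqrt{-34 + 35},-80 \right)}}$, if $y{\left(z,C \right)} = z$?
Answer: $1$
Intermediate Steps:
$\frac{1}{y{\left(\sqrt{-34 + 35},-80 \right)}} = \frac{1}{\sqrt{-34 + 35}} = \frac{1}{\sqrt{1}} = 1^{-1} = 1$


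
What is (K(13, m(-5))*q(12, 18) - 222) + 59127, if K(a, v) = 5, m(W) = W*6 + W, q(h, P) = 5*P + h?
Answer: 59415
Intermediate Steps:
q(h, P) = h + 5*P
m(W) = 7*W (m(W) = 6*W + W = 7*W)
(K(13, m(-5))*q(12, 18) - 222) + 59127 = (5*(12 + 5*18) - 222) + 59127 = (5*(12 + 90) - 222) + 59127 = (5*102 - 222) + 59127 = (510 - 222) + 59127 = 288 + 59127 = 59415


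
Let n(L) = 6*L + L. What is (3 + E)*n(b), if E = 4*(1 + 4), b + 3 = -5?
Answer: -1288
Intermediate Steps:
b = -8 (b = -3 - 5 = -8)
E = 20 (E = 4*5 = 20)
n(L) = 7*L
(3 + E)*n(b) = (3 + 20)*(7*(-8)) = 23*(-56) = -1288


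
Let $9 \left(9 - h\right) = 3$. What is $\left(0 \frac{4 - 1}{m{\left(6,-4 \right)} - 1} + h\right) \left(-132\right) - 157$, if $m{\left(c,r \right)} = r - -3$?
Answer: $-1301$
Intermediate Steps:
$m{\left(c,r \right)} = 3 + r$ ($m{\left(c,r \right)} = r + 3 = 3 + r$)
$h = \frac{26}{3}$ ($h = 9 - \frac{1}{3} = \frac{26}{3} \approx 8.6667$)
$\left(0 \frac{4 - 1}{m{\left(6,-4 \right)} - 1} + h\right) \left(-132\right) - 157 = \left(0 \frac{4 - 1}{\left(3 - 4\right) - 1} + \frac{26}{3}\right) \left(-132\right) - 157 = \left(0 \frac{3}{-1 - 1} + \frac{26}{3}\right) \left(-132\right) - 157 = \left(0 \frac{3}{-2} + \frac{26}{3}\right) \left(-132\right) - 157 = \left(0 \cdot 3 \left(- \frac{1}{2}\right) + \frac{26}{3}\right) \left(-132\right) - 157 = \left(0 \left(- \frac{3}{2}\right) + \frac{26}{3}\right) \left(-132\right) - 157 = \left(0 + \frac{26}{3}\right) \left(-132\right) - 157 = \frac{26}{3} \left(-132\right) - 157 = -1144 - 157 = -1301$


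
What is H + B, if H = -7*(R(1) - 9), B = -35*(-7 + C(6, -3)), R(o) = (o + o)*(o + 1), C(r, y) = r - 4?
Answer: 210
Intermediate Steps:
C(r, y) = -4 + r
R(o) = 2*o*(1 + o) (R(o) = (2*o)*(1 + o) = 2*o*(1 + o))
B = 175 (B = -35*(-7 + (-4 + 6)) = -35*(-7 + 2) = -35*(-5) = 175)
H = 35 (H = -7*(2*1*(1 + 1) - 9) = -7*(2*1*2 - 9) = -7*(4 - 9) = -7*(-5) = 35)
H + B = 35 + 175 = 210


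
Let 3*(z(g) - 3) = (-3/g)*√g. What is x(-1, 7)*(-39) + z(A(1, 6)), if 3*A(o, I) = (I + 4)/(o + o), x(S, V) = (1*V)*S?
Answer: 276 - √15/5 ≈ 275.23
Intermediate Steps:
x(S, V) = S*V (x(S, V) = V*S = S*V)
A(o, I) = (4 + I)/(6*o) (A(o, I) = ((I + 4)/(o + o))/3 = ((4 + I)/((2*o)))/3 = ((4 + I)*(1/(2*o)))/3 = ((4 + I)/(2*o))/3 = (4 + I)/(6*o))
z(g) = 3 - 1/√g (z(g) = 3 + ((-3/g)*√g)/3 = 3 + (-3/√g)/3 = 3 - 1/√g)
x(-1, 7)*(-39) + z(A(1, 6)) = -1*7*(-39) + (3 - 1/√((⅙)*(4 + 6)/1)) = -7*(-39) + (3 - 1/√((⅙)*1*10)) = 273 + (3 - 1/√(5/3)) = 273 + (3 - √15/5) = 276 - √15/5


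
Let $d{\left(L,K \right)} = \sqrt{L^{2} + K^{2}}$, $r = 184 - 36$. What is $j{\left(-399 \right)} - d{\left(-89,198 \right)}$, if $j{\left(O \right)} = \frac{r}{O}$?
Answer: $- \frac{148}{399} - 5 \sqrt{1885} \approx -217.45$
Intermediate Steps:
$r = 148$
$j{\left(O \right)} = \frac{148}{O}$
$d{\left(L,K \right)} = \sqrt{K^{2} + L^{2}}$
$j{\left(-399 \right)} - d{\left(-89,198 \right)} = \frac{148}{-399} - \sqrt{198^{2} + \left(-89\right)^{2}} = 148 \left(- \frac{1}{399}\right) - \sqrt{39204 + 7921} = - \frac{148}{399} - \sqrt{47125} = - \frac{148}{399} - 5 \sqrt{1885}$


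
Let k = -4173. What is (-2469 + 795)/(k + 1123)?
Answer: 837/1525 ≈ 0.54885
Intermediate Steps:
(-2469 + 795)/(k + 1123) = (-2469 + 795)/(-4173 + 1123) = -1674/(-3050) = -1674*(-1/3050) = 837/1525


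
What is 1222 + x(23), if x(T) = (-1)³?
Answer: 1221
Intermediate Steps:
x(T) = -1
1222 + x(23) = 1222 - 1 = 1221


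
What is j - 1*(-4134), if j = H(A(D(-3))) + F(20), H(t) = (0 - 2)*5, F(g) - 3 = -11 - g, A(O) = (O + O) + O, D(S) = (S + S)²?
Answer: 4096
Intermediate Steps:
D(S) = 4*S² (D(S) = (2*S)² = 4*S²)
A(O) = 3*O (A(O) = 2*O + O = 3*O)
F(g) = -8 - g (F(g) = 3 + (-11 - g) = -8 - g)
H(t) = -10 (H(t) = -2*5 = -10)
j = -38 (j = -10 + (-8 - 1*20) = -10 + (-8 - 20) = -10 - 28 = -38)
j - 1*(-4134) = -38 - 1*(-4134) = -38 + 4134 = 4096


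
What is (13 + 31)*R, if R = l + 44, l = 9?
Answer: 2332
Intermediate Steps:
R = 53 (R = 9 + 44 = 53)
(13 + 31)*R = (13 + 31)*53 = 44*53 = 2332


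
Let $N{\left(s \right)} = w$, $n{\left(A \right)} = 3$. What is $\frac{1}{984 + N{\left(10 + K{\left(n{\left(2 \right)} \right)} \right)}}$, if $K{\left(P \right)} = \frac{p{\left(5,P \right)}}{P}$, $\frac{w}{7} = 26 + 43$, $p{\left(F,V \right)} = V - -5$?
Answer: $\frac{1}{1467} \approx 0.00068166$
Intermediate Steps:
$p{\left(F,V \right)} = 5 + V$ ($p{\left(F,V \right)} = V + 5 = 5 + V$)
$w = 483$ ($w = 7 \left(26 + 43\right) = 7 \cdot 69 = 483$)
$K{\left(P \right)} = \frac{5 + P}{P}$
$N{\left(s \right)} = 483$
$\frac{1}{984 + N{\left(10 + K{\left(n{\left(2 \right)} \right)} \right)}} = \frac{1}{984 + 483} = \frac{1}{1467}$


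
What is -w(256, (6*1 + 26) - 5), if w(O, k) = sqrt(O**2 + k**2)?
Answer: -sqrt(66265) ≈ -257.42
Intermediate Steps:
-w(256, (6*1 + 26) - 5) = -sqrt(256**2 + ((6*1 + 26) - 5)**2) = -sqrt(65536 + ((6 + 26) - 5)**2) = -sqrt(65536 + (32 - 5)**2) = -sqrt(65536 + 27**2) = -sqrt(65536 + 729) = -sqrt(66265)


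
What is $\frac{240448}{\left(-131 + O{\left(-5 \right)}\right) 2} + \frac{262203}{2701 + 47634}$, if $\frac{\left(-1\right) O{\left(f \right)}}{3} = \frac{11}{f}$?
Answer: $- \frac{15047142467}{15654185} \approx -961.22$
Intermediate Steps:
$O{\left(f \right)} = - \frac{33}{f}$ ($O{\left(f \right)} = - 3 \frac{11}{f} = - \frac{33}{f}$)
$\frac{240448}{\left(-131 + O{\left(-5 \right)}\right) 2} + \frac{262203}{2701 + 47634} = \frac{240448}{\left(-131 - \frac{33}{-5}\right) 2} + \frac{262203}{2701 + 47634} = \frac{240448}{\left(-131 - - \frac{33}{5}\right) 2} + \frac{262203}{50335} = \frac{240448}{\left(-131 + \frac{33}{5}\right) 2} + 262203 \cdot \frac{1}{50335} = \frac{240448}{\left(- \frac{622}{5}\right) 2} + \frac{262203}{50335} = \frac{240448}{- \frac{1244}{5}} + \frac{262203}{50335} = 240448 \left(- \frac{5}{1244}\right) + \frac{262203}{50335} = - \frac{300560}{311} + \frac{262203}{50335} = - \frac{15047142467}{15654185}$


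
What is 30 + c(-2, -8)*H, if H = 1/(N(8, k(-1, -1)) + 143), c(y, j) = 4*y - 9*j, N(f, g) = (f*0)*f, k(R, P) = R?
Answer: 4354/143 ≈ 30.448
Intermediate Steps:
N(f, g) = 0 (N(f, g) = 0*f = 0)
c(y, j) = -9*j + 4*y
H = 1/143 (H = 1/(0 + 143) = 1/143 ≈ 0.0069930)
30 + c(-2, -8)*H = 30 + (-9*(-8) + 4*(-2))*(1/143) = 30 + (72 - 8)*(1/143) = 30 + 64*(1/143) = 30 + 64/143 = 4354/143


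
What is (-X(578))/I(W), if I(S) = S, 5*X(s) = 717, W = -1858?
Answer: 717/9290 ≈ 0.077180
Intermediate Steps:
X(s) = 717/5 (X(s) = (1/5)*717 = 717/5)
(-X(578))/I(W) = -1*717/5/(-1858) = -717/5*(-1/1858) = 717/9290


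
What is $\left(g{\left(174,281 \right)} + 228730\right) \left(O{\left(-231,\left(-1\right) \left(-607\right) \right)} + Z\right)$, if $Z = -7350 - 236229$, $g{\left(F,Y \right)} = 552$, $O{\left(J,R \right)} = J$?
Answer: $-55901244420$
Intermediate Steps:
$Z = -243579$ ($Z = -7350 - 236229 = -243579$)
$\left(g{\left(174,281 \right)} + 228730\right) \left(O{\left(-231,\left(-1\right) \left(-607\right) \right)} + Z\right) = \left(552 + 228730\right) \left(-231 - 243579\right) = 229282 \left(-243810\right) = -55901244420$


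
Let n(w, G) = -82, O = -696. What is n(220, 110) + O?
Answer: -778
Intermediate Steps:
n(220, 110) + O = -82 - 696 = -778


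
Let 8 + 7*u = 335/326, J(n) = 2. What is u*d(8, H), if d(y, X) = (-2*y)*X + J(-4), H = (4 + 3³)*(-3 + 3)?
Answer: -2273/1141 ≈ -1.9921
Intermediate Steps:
H = 0 (H = (4 + 27)*0 = 31*0 = 0)
u = -2273/2282 (u = -8/7 + (335/326)/7 = -8/7 + (335*(1/326))/7 = -8/7 + (⅐)*(335/326) = -8/7 + 335/2282 = -2273/2282 ≈ -0.99606)
d(y, X) = 2 - 2*X*y (d(y, X) = (-2*y)*X + 2 = -2*X*y + 2 = 2 - 2*X*y)
u*d(8, H) = -2273*(2 - 2*0*8)/2282 = -2273*(2 + 0)/2282 = -2273/2282*2 = -2273/1141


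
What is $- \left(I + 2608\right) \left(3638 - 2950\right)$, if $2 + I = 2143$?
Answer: $-3267312$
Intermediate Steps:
$I = 2141$ ($I = -2 + 2143 = 2141$)
$- \left(I + 2608\right) \left(3638 - 2950\right) = - \left(2141 + 2608\right) \left(3638 - 2950\right) = - 4749 \cdot 688 = \left(-1\right) 3267312 = -3267312$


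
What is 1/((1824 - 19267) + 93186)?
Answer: 1/75743 ≈ 1.3203e-5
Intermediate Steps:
1/((1824 - 19267) + 93186) = 1/(-17443 + 93186) = 1/75743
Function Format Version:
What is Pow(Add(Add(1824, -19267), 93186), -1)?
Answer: Rational(1, 75743) ≈ 1.3203e-5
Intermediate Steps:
Pow(Add(Add(1824, -19267), 93186), -1) = Pow(Add(-17443, 93186), -1) = Pow(75743, -1) = Rational(1, 75743)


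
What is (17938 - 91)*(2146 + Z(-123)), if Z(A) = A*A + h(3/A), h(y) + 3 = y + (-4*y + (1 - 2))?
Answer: 12637710558/41 ≈ 3.0824e+8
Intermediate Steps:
h(y) = -4 - 3*y (h(y) = -3 + (y + (-4*y + (1 - 2))) = -3 + (y + (-4*y - 1)) = -3 + (y + (-1 - 4*y)) = -3 + (-1 - 3*y) = -4 - 3*y)
Z(A) = -4 + A² - 9/A (Z(A) = A*A + (-4 - 9/A) = A² + (-4 - 9/A) = -4 + A² - 9/A)
(17938 - 91)*(2146 + Z(-123)) = (17938 - 91)*(2146 + (-4 + (-123)² - 9/(-123))) = 17847*(2146 + (-4 + 15129 - 9*(-1/123))) = 17847*(2146 + (-4 + 15129 + 3/41)) = 17847*(2146 + 620128/41) = 17847*(708114/41) = 12637710558/41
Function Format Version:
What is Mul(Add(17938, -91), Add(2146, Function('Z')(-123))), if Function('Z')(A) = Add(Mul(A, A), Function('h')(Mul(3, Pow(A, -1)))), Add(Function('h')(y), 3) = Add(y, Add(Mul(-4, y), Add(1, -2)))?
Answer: Rational(12637710558, 41) ≈ 3.0824e+8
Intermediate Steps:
Function('h')(y) = Add(-4, Mul(-3, y)) (Function('h')(y) = Add(-3, Add(y, Add(Mul(-4, y), Add(1, -2)))) = Add(-3, Add(y, Add(Mul(-4, y), -1))) = Add(-3, Add(y, Add(-1, Mul(-4, y)))) = Add(-3, Add(-1, Mul(-3, y))) = Add(-4, Mul(-3, y)))
Function('Z')(A) = Add(-4, Pow(A, 2), Mul(-9, Pow(A, -1))) (Function('Z')(A) = Add(Mul(A, A), Add(-4, Mul(-3, Mul(3, Pow(A, -1))))) = Add(Pow(A, 2), Add(-4, Mul(-9, Pow(A, -1)))) = Add(-4, Pow(A, 2), Mul(-9, Pow(A, -1))))
Mul(Add(17938, -91), Add(2146, Function('Z')(-123))) = Mul(Add(17938, -91), Add(2146, Add(-4, Pow(-123, 2), Mul(-9, Pow(-123, -1))))) = Mul(17847, Add(2146, Add(-4, 15129, Mul(-9, Rational(-1, 123))))) = Mul(17847, Add(2146, Add(-4, 15129, Rational(3, 41)))) = Mul(17847, Add(2146, Rational(620128, 41))) = Mul(17847, Rational(708114, 41)) = Rational(12637710558, 41)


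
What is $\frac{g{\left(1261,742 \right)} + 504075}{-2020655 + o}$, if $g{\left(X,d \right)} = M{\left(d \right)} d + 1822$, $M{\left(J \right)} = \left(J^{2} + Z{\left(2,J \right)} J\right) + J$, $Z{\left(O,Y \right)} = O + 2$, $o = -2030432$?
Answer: $- \frac{411777205}{4051087} \approx -101.65$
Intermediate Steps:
$Z{\left(O,Y \right)} = 2 + O$
$M{\left(J \right)} = J^{2} + 5 J$ ($M{\left(J \right)} = \left(J^{2} + \left(2 + 2\right) J\right) + J = \left(J^{2} + 4 J\right) + J = J^{2} + 5 J$)
$g{\left(X,d \right)} = 1822 + d^{2} \left(5 + d\right)$ ($g{\left(X,d \right)} = d \left(5 + d\right) d + 1822 = d^{2} \left(5 + d\right) + 1822 = 1822 + d^{2} \left(5 + d\right)$)
$\frac{g{\left(1261,742 \right)} + 504075}{-2020655 + o} = \frac{\left(1822 + 742^{2} \left(5 + 742\right)\right) + 504075}{-2020655 - 2030432} = \frac{\left(1822 + 550564 \cdot 747\right) + 504075}{-4051087} = \left(\left(1822 + 411271308\right) + 504075\right) \left(- \frac{1}{4051087}\right) = \left(411273130 + 504075\right) \left(- \frac{1}{4051087}\right) = 411777205 \left(- \frac{1}{4051087}\right) = - \frac{411777205}{4051087}$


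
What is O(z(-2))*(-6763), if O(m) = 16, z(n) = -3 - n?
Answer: -108208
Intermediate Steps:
O(z(-2))*(-6763) = 16*(-6763) = -108208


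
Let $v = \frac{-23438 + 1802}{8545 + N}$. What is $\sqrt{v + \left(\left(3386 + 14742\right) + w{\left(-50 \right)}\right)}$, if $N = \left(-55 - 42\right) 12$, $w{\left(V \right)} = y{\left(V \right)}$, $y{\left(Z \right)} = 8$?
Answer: $\frac{2 \sqrt{2041062745}}{671} \approx 134.66$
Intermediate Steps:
$w{\left(V \right)} = 8$
$N = -1164$ ($N = \left(-97\right) 12 = -1164$)
$v = - \frac{21636}{7381}$ ($v = \frac{-23438 + 1802}{8545 - 1164} = - \frac{21636}{7381} \approx -2.9313$)
$\sqrt{v + \left(\left(3386 + 14742\right) + w{\left(-50 \right)}\right)} = \sqrt{- \frac{21636}{7381} + \left(\left(3386 + 14742\right) + 8\right)} = \sqrt{- \frac{21636}{7381} + \left(18128 + 8\right)} = \sqrt{- \frac{21636}{7381} + 18136} = \sqrt{\frac{133840180}{7381}} = \frac{2 \sqrt{2041062745}}{671}$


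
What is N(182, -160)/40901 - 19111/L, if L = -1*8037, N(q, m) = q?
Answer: 111874535/46960191 ≈ 2.3823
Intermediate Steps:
L = -8037
N(182, -160)/40901 - 19111/L = 182/40901 - 19111/(-8037) = 182*(1/40901) - 19111*(-1/8037) = 26/5843 + 19111/8037 = 111874535/46960191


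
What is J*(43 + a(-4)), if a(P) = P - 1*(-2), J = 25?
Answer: 1025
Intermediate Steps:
a(P) = 2 + P (a(P) = P + 2 = 2 + P)
J*(43 + a(-4)) = 25*(43 + (2 - 4)) = 25*(43 - 2) = 25*41 = 1025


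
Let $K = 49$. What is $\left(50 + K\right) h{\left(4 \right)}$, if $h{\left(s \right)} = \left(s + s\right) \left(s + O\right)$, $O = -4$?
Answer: $0$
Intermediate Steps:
$h{\left(s \right)} = 2 s \left(-4 + s\right)$ ($h{\left(s \right)} = \left(s + s\right) \left(s - 4\right) = 2 s \left(-4 + s\right)$)
$\left(50 + K\right) h{\left(4 \right)} = \left(50 + 49\right) 2 \cdot 4 \left(-4 + 4\right) = 99 \cdot 2 \cdot 4 \cdot 0 = 99 \cdot 0 = 0$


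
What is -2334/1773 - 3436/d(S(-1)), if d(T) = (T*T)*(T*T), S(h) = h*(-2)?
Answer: -510781/2364 ≈ -216.07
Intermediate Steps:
S(h) = -2*h
d(T) = T⁴ (d(T) = T²*T² = T⁴)
-2334/1773 - 3436/d(S(-1)) = -2334/1773 - 3436/((-2*(-1))⁴) = -2334*1/1773 - 3436/(2⁴) = -778/591 - 3436/16 = -778/591 - 3436*1/16 = -778/591 - 859/4 = -510781/2364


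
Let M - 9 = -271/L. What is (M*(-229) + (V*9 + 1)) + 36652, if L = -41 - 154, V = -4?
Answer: 6676361/195 ≈ 34238.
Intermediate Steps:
L = -195
M = 2026/195 (M = 9 - 271/(-195) = 9 - 271*(-1/195) = 9 + 271/195 = 2026/195 ≈ 10.390)
(M*(-229) + (V*9 + 1)) + 36652 = ((2026/195)*(-229) + (-4*9 + 1)) + 36652 = (-463954/195 + (-36 + 1)) + 36652 = (-463954/195 - 35) + 36652 = -470779/195 + 36652 = 6676361/195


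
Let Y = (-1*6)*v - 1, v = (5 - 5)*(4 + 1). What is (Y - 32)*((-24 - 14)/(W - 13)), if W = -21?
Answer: -627/17 ≈ -36.882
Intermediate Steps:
v = 0 (v = 0*5 = 0)
Y = -1 (Y = -1*6*0 - 1 = -6*0 - 1 = 0 - 1 = -1)
(Y - 32)*((-24 - 14)/(W - 13)) = (-1 - 32)*((-24 - 14)/(-21 - 13)) = -(-1254)/(-34) = -(-1254)*(-1)/34 = -33*19/17 = -627/17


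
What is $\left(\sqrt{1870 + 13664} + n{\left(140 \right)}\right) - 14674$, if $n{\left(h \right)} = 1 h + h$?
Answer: $-14394 + 3 \sqrt{1726} \approx -14269.0$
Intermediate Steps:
$n{\left(h \right)} = 2 h$ ($n{\left(h \right)} = h + h = 2 h$)
$\left(\sqrt{1870 + 13664} + n{\left(140 \right)}\right) - 14674 = \left(\sqrt{1870 + 13664} + 2 \cdot 140\right) - 14674 = \left(\sqrt{15534} + 280\right) - 14674 = \left(3 \sqrt{1726} + 280\right) - 14674 = \left(280 + 3 \sqrt{1726}\right) - 14674 = -14394 + 3 \sqrt{1726}$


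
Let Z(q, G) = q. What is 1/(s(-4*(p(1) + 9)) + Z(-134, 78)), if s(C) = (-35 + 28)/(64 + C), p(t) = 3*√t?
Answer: -16/2151 ≈ -0.0074384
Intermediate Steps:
s(C) = -7/(64 + C)
1/(s(-4*(p(1) + 9)) + Z(-134, 78)) = 1/(-7/(64 - 4*(3*√1 + 9)) - 134) = 1/(-7/(64 - 4*(3*1 + 9)) - 134) = 1/(-7/(64 - 4*(3 + 9)) - 134) = 1/(-7/(64 - 4*12) - 134) = 1/(-7/(64 - 48) - 134) = 1/(-7/16 - 134) = 1/(-2151/16) = -16/2151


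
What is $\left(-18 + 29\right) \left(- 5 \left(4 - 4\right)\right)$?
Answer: $0$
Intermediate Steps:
$\left(-18 + 29\right) \left(- 5 \left(4 - 4\right)\right) = 11 \left(\left(-5\right) 0\right) = 11 \cdot 0 = 0$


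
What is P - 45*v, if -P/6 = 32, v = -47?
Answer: 1923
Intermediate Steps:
P = -192 (P = -6*32 = -192)
P - 45*v = -192 - 45*(-47) = -192 + 2115 = 1923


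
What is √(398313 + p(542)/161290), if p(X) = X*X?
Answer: √160610493835/635 ≈ 631.12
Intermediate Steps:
p(X) = X²
√(398313 + p(542)/161290) = √(398313 + 542²/161290) = √(398313 + 293764*(1/161290)) = √(398313 + 146882/80645) = √(32122098767/80645) = √160610493835/635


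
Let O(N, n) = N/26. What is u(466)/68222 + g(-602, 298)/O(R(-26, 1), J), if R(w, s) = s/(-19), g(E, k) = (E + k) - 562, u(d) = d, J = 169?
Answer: 14592822477/34111 ≈ 4.2780e+5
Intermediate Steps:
g(E, k) = -562 + E + k
R(w, s) = -s/19 (R(w, s) = s*(-1/19) = -s/19)
O(N, n) = N/26 (O(N, n) = N*(1/26) = N/26)
u(466)/68222 + g(-602, 298)/O(R(-26, 1), J) = 466/68222 + (-562 - 602 + 298)/(((-1/19*1)/26)) = 466*(1/68222) - 866/((1/26)*(-1/19)) = 233/34111 - 866/(-1/494) = 233/34111 - 866*(-494) = 233/34111 + 427804 = 14592822477/34111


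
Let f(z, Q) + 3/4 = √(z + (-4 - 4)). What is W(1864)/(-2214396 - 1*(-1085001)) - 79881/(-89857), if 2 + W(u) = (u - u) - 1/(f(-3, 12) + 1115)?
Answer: 1792170544685798321/2015983121121637875 - 16*I*√11/22435459909875 ≈ 0.88898 - 2.3653e-12*I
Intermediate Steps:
f(z, Q) = -¾ + √(-8 + z) (f(z, Q) = -¾ + √(z + (-4 - 4)) = -¾ + √(z - 8) = -¾ + √(-8 + z))
W(u) = -2 - 1/(4457/4 + I*√11) (W(u) = -2 + ((u - u) - 1/((-¾ + √(-8 - 3)) + 1115)) = -2 + (0 - 1/((-¾ + √(-11)) + 1115)) = -2 + (0 - 1/((-¾ + I*√11) + 1115)) = -2 + (0 - 1/(4457/4 + I*√11)) = -2 - 1/(4457/4 + I*√11))
W(1864)/(-2214396 - 1*(-1085001)) - 79881/(-89857) = (2*(-4*√11 + 4459*I)/(-4457*I + 4*√11))/(-2214396 - 1*(-1085001)) - 79881/(-89857) = (2*(-4*√11 + 4459*I)/(-4457*I + 4*√11))/(-2214396 + 1085001) - 79881*(-1/89857) = (2*(-4*√11 + 4459*I)/(-4457*I + 4*√11))/(-1129395) + 79881/89857 = (2*(-4*√11 + 4459*I)/(-4457*I + 4*√11))*(-1/1129395) + 79881/89857 = -2*(-4*√11 + 4459*I)/(1129395*(-4457*I + 4*√11)) + 79881/89857 = 79881/89857 - 2*(-4*√11 + 4459*I)/(1129395*(-4457*I + 4*√11))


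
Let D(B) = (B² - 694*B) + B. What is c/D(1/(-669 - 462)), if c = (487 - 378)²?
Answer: 15197711841/783784 ≈ 19390.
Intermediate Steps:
D(B) = B² - 693*B
c = 11881 (c = 109² = 11881)
c/D(1/(-669 - 462)) = 11881/(((-693 + 1/(-669 - 462))/(-669 - 462))) = 11881/(((-693 + 1/(-1131))/(-1131))) = 11881/((-(-693 - 1/1131)/1131)) = 11881/((-1/1131*(-783784/1131))) = 11881/(783784/1279161) = 11881*(1279161/783784) = 15197711841/783784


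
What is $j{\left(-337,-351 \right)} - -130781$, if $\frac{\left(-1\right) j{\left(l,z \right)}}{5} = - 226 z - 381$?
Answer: $-263944$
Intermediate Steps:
$j{\left(l,z \right)} = 1905 + 1130 z$ ($j{\left(l,z \right)} = - 5 \left(- 226 z - 381\right) = - 5 \left(-381 - 226 z\right) = 1905 + 1130 z$)
$j{\left(-337,-351 \right)} - -130781 = \left(1905 + 1130 \left(-351\right)\right) - -130781 = \left(1905 - 396630\right) + 130781 = -394725 + 130781 = -263944$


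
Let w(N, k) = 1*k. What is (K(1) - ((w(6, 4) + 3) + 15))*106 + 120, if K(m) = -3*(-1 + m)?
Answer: -2212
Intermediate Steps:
w(N, k) = k
K(m) = 3 - 3*m
(K(1) - ((w(6, 4) + 3) + 15))*106 + 120 = ((3 - 3*1) - ((4 + 3) + 15))*106 + 120 = ((3 - 3) - (7 + 15))*106 + 120 = (0 - 1*22)*106 + 120 = (0 - 22)*106 + 120 = -22*106 + 120 = -2332 + 120 = -2212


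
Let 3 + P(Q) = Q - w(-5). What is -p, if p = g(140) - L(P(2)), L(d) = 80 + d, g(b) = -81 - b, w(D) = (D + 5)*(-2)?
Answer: 300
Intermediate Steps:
w(D) = -10 - 2*D (w(D) = (5 + D)*(-2) = -10 - 2*D)
P(Q) = -3 + Q (P(Q) = -3 + (Q - (-10 - 2*(-5))) = -3 + (Q - (-10 + 10)) = -3 + (Q - 1*0) = -3 + (Q + 0) = -3 + Q)
p = -300 (p = (-81 - 1*140) - (80 + (-3 + 2)) = (-81 - 140) - (80 - 1) = -221 - 1*79 = -221 - 79 = -300)
-p = -1*(-300) = 300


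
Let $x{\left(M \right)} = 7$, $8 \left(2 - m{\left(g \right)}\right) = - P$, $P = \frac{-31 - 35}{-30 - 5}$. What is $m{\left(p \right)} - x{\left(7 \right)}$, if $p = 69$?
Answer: $- \frac{667}{140} \approx -4.7643$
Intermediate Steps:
$P = \frac{66}{35}$ ($P = - \frac{66}{-35} = \left(-66\right) \left(- \frac{1}{35}\right) = \frac{66}{35} \approx 1.8857$)
$m{\left(g \right)} = \frac{313}{140}$ ($m{\left(g \right)} = 2 - \frac{\left(-1\right) \frac{66}{35}}{8} = 2 - - \frac{33}{140} = 2 + \frac{33}{140} = \frac{313}{140}$)
$m{\left(p \right)} - x{\left(7 \right)} = \frac{313}{140} - 7 = - \frac{667}{140}$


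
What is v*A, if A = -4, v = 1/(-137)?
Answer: 4/137 ≈ 0.029197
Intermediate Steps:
v = -1/137 ≈ -0.0072993
v*A = -1/137*(-4) = 4/137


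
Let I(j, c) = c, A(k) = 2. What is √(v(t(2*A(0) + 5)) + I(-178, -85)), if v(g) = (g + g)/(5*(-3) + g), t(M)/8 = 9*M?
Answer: I*√3693133/211 ≈ 9.1078*I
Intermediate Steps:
t(M) = 72*M (t(M) = 8*(9*M) = 72*M)
v(g) = 2*g/(-15 + g) (v(g) = (2*g)/(-15 + g) = 2*g/(-15 + g))
√(v(t(2*A(0) + 5)) + I(-178, -85)) = √(2*(72*(2*2 + 5))/(-15 + 72*(2*2 + 5)) - 85) = √(2*(72*(4 + 5))/(-15 + 72*(4 + 5)) - 85) = √(2*(72*9)/(-15 + 72*9) - 85) = √(2*648/(-15 + 648) - 85) = √(2*648/633 - 85) = √(2*648*(1/633) - 85) = √(432/211 - 85) = √(-17503/211) = I*√3693133/211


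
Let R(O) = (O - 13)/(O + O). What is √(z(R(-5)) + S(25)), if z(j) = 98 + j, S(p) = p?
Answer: 4*√195/5 ≈ 11.171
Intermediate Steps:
R(O) = (-13 + O)/(2*O) (R(O) = (-13 + O)/((2*O)) = (-13 + O)*(1/(2*O)) = (-13 + O)/(2*O))
√(z(R(-5)) + S(25)) = √((98 + (½)*(-13 - 5)/(-5)) + 25) = √((98 + (½)*(-⅕)*(-18)) + 25) = √((98 + 9/5) + 25) = √(499/5 + 25) = √(624/5) = 4*√195/5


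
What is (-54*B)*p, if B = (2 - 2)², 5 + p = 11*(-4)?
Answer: 0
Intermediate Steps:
p = -49 (p = -5 + 11*(-4) = -5 - 44 = -49)
B = 0 (B = 0² = 0)
(-54*B)*p = -54*0*(-49) = 0*(-49) = 0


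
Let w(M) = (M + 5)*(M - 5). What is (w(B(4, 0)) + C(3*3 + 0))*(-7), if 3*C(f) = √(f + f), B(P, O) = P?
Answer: 63 - 7*√2 ≈ 53.101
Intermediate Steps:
w(M) = (-5 + M)*(5 + M) (w(M) = (5 + M)*(-5 + M) = (-5 + M)*(5 + M))
C(f) = √2*√f/3 (C(f) = √(f + f)/3 = √(2*f)/3 = (√2*√f)/3 = √2*√f/3)
(w(B(4, 0)) + C(3*3 + 0))*(-7) = ((-25 + 4²) + √2*√(3*3 + 0)/3)*(-7) = ((-25 + 16) + √2*√(9 + 0)/3)*(-7) = (-9 + √2*√9/3)*(-7) = (-9 + (⅓)*√2*3)*(-7) = (-9 + √2)*(-7) = 63 - 7*√2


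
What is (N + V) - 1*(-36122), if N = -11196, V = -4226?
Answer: 20700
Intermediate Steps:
(N + V) - 1*(-36122) = (-11196 - 4226) - 1*(-36122) = -15422 + 36122 = 20700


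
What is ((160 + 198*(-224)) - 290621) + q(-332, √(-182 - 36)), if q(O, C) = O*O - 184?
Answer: -224773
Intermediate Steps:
q(O, C) = -184 + O² (q(O, C) = O² - 184 = -184 + O²)
((160 + 198*(-224)) - 290621) + q(-332, √(-182 - 36)) = ((160 + 198*(-224)) - 290621) + (-184 + (-332)²) = ((160 - 44352) - 290621) + (-184 + 110224) = (-44192 - 290621) + 110040 = -334813 + 110040 = -224773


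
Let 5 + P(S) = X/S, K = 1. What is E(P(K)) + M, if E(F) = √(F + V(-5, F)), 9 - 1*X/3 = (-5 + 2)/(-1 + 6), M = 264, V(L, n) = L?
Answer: 264 + √470/5 ≈ 268.34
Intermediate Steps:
X = 144/5 (X = 27 - 3*(-5 + 2)/(-1 + 6) = 27 - (-9)/5 = 27 - 3*(-⅗) = 27 + 9/5 = 144/5 ≈ 28.800)
P(S) = -5 + 144/(5*S)
E(F) = √(-5 + F) (E(F) = √(F - 5) = √(-5 + F))
E(P(K)) + M = √(-5 + (-5 + (144/5)/1)) + 264 = √(-5 + (-5 + (144/5)*1)) + 264 = √(-5 + (-5 + 144/5)) + 264 = √(-5 + 119/5) + 264 = √(94/5) + 264 = √470/5 + 264 = 264 + √470/5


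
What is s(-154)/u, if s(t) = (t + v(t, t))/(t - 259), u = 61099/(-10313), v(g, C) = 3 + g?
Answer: -3145465/25233887 ≈ -0.12465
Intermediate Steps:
u = -61099/10313 (u = 61099*(-1/10313) = -61099/10313 ≈ -5.9245)
s(t) = (3 + 2*t)/(-259 + t) (s(t) = (t + (3 + t))/(t - 259) = (3 + 2*t)/(-259 + t))
s(-154)/u = ((3 + 2*(-154))/(-259 - 154))/(-61099/10313) = ((3 - 308)/(-413))*(-10313/61099) = -1/413*(-305)*(-10313/61099) = (305/413)*(-10313/61099) = -3145465/25233887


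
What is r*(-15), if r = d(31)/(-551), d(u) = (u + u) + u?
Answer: 1395/551 ≈ 2.5318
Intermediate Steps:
d(u) = 3*u (d(u) = 2*u + u = 3*u)
r = -93/551 (r = (3*31)/(-551) = 93*(-1/551) = -93/551 ≈ -0.16878)
r*(-15) = -93/551*(-15) = 1395/551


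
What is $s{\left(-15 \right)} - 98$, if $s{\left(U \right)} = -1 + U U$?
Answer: $126$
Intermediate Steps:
$s{\left(U \right)} = -1 + U^{2}$
$s{\left(-15 \right)} - 98 = \left(-1 + \left(-15\right)^{2}\right) - 98 = \left(-1 + 225\right) - 98 = 224 - 98 = 126$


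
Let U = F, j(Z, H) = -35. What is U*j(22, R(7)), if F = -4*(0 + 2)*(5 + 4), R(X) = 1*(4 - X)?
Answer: 2520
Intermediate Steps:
R(X) = 4 - X
F = -72 (F = -8*9 = -4*18 = -72)
U = -72
U*j(22, R(7)) = -72*(-35) = 2520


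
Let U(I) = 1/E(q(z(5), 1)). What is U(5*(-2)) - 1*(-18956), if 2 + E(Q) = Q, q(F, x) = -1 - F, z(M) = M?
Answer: 151647/8 ≈ 18956.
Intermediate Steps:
E(Q) = -2 + Q
U(I) = -⅛ (U(I) = 1/(-2 + (-1 - 1*5)) = 1/(-2 + (-1 - 5)) = 1/(-2 - 6) = 1/(-8) = -⅛)
U(5*(-2)) - 1*(-18956) = -⅛ - 1*(-18956) = -⅛ + 18956 = 151647/8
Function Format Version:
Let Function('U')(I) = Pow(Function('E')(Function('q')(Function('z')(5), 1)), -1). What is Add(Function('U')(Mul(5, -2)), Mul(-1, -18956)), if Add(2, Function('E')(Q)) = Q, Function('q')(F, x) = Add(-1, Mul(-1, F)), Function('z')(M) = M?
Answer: Rational(151647, 8) ≈ 18956.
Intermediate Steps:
Function('E')(Q) = Add(-2, Q)
Function('U')(I) = Rational(-1, 8) (Function('U')(I) = Pow(Add(-2, Add(-1, Mul(-1, 5))), -1) = Pow(Add(-2, Add(-1, -5)), -1) = Pow(Add(-2, -6), -1) = Pow(-8, -1) = Rational(-1, 8))
Add(Function('U')(Mul(5, -2)), Mul(-1, -18956)) = Add(Rational(-1, 8), Mul(-1, -18956)) = Add(Rational(-1, 8), 18956) = Rational(151647, 8)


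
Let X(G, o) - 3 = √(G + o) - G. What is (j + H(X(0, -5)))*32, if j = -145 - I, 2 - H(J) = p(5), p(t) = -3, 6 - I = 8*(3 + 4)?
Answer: -2880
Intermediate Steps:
X(G, o) = 3 + √(G + o) - G (X(G, o) = 3 + (√(G + o) - G) = 3 + √(G + o) - G)
I = -50 (I = 6 - 8*(3 + 4) = 6 - 8*7 = 6 - 1*56 = 6 - 56 = -50)
H(J) = 5 (H(J) = 2 - 1*(-3) = 2 + 3 = 5)
j = -95 (j = -145 - 1*(-50) = -145 + 50 = -95)
(j + H(X(0, -5)))*32 = (-95 + 5)*32 = -90*32 = -2880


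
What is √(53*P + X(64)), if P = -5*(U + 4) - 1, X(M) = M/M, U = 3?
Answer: I*√1907 ≈ 43.669*I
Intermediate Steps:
X(M) = 1
P = -36 (P = -5*(3 + 4) - 1 = -5*7 - 1 = -1*35 - 1 = -35 - 1 = -36)
√(53*P + X(64)) = √(53*(-36) + 1) = √(-1908 + 1) = √(-1907) = I*√1907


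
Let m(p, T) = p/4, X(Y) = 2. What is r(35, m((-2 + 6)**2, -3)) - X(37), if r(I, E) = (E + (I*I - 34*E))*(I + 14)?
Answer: 53555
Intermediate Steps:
m(p, T) = p/4 (m(p, T) = p*(1/4) = p/4)
r(I, E) = (14 + I)*(I**2 - 33*E) (r(I, E) = (E + (I**2 - 34*E))*(14 + I) = (I**2 - 33*E)*(14 + I) = (14 + I)*(I**2 - 33*E))
r(35, m((-2 + 6)**2, -3)) - X(37) = (35**3 - 231*(-2 + 6)**2/2 + 14*35**2 - 33*(-2 + 6)**2/4*35) - 1*2 = (42875 - 231*4**2/2 + 14*1225 - 33*(1/4)*4**2*35) - 2 = (42875 - 231*16/2 + 17150 - 33*(1/4)*16*35) - 2 = (42875 - 462*4 + 17150 - 33*4*35) - 2 = (42875 - 1848 + 17150 - 4620) - 2 = 53557 - 2 = 53555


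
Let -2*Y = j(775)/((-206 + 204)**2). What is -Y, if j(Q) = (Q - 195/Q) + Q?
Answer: 240211/1240 ≈ 193.72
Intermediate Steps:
j(Q) = -195/Q + 2*Q
Y = -240211/1240 (Y = -(-195/775 + 2*775)/(2*((-206 + 204)**2)) = -(-195*1/775 + 1550)/(2*((-2)**2)) = -(-39/155 + 1550)/(2*4) = -240211/(310*4) = -1/2*240211/620 = -240211/1240 ≈ -193.72)
-Y = -1*(-240211/1240) = 240211/1240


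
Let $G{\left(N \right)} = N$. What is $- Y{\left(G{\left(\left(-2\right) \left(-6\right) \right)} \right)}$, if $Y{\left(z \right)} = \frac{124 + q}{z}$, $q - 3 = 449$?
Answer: $-48$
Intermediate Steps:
$q = 452$ ($q = 3 + 449 = 452$)
$Y{\left(z \right)} = \frac{576}{z}$ ($Y{\left(z \right)} = \frac{124 + 452}{z} = \frac{576}{z}$)
$- Y{\left(G{\left(\left(-2\right) \left(-6\right) \right)} \right)} = - \frac{576}{\left(-2\right) \left(-6\right)} = - \frac{576}{12} = \left(-1\right) 48 = -48$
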